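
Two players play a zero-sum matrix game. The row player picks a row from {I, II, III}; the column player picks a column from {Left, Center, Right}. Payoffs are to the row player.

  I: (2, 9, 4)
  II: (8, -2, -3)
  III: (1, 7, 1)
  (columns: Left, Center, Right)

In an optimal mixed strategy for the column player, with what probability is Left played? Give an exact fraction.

Row minima: I → 2, II → -3, III → 1; maximin = 2.
Column maxima: Left → 8, Center → 9, Right → 4; minimax = 4.
2 ≠ 4, so there is no saddle point; optimal play is mixed.
III is strictly dominated by I, so the row player never plays it.
Center is strictly dominated by Right (it gives the row player strictly more in every row), so the column player never plays it.
On the remaining 2×2 (I, II vs Left, Right):
Let the row player play I with probability p. Expected payoff against Left: 2p + 8(1−p) = −6p + 8; against Right: 4p + (-3)(1−p) = 7p − 3.
Setting these equal: −6p + 8 = 7p − 3 ⇒ −13p = -11 ⇒ p = 11/13, and the value is (-6)·(11/13) + 8 = 38/13.
For the column player: with q = P(Left), equating I's and II's payoffs gives −2q + 4 = 11q − 3 ⇒ q = 7/13.

7/13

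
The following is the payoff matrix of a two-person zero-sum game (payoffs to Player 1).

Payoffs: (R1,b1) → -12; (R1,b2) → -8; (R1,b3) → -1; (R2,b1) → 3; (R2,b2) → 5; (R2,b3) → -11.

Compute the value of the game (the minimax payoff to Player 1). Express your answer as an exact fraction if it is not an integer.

Row minima: R1 → -12, R2 → -11; maximin = -11.
Column maxima: b1 → 3, b2 → 5, b3 → -1; minimax = -1.
-11 ≠ -1, so there is no saddle point; optimal play is mixed.
b2 is strictly dominated by b1 (it gives Player 1 strictly more in every row), so Player 2 never plays it.
On the remaining 2×2 (R1, R2 vs b1, b3):
Let Player 1 play R1 with probability p. Expected payoff against b1: (-12)p + 3(1−p) = −15p + 3; against b3: (-1)p + (-11)(1−p) = 10p − 11.
Setting these equal: −15p + 3 = 10p − 11 ⇒ −25p = -14 ⇒ p = 14/25, and the value is (-15)·(14/25) + 3 = -27/5.
For Player 2: with q = P(b1), equating R1's and R2's payoffs gives −11q − 1 = 14q − 11 ⇒ q = 2/5.

-27/5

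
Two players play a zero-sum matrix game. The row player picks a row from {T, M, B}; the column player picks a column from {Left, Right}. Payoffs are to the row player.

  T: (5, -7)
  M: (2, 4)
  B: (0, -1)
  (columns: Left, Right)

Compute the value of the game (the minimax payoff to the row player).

Row minima: T → -7, M → 2, B → -1; maximin = 2.
Column maxima: Left → 5, Right → 4; minimax = 4.
2 ≠ 4, so there is no saddle point; optimal play is mixed.
B is strictly dominated by M, so the row player never plays it.
On the remaining 2×2 (T, M vs Left, Right):
Let the row player play T with probability p. Expected payoff against Left: 5p + 2(1−p) = 3p + 2; against Right: (-7)p + 4(1−p) = −11p + 4.
Setting these equal: 3p + 2 = −11p + 4 ⇒ 14p = 2 ⇒ p = 1/7, and the value is (3)·(1/7) + 2 = 17/7.
For the column player: with q = P(Left), equating T's and M's payoffs gives 12q − 7 = −2q + 4 ⇒ q = 11/14.

17/7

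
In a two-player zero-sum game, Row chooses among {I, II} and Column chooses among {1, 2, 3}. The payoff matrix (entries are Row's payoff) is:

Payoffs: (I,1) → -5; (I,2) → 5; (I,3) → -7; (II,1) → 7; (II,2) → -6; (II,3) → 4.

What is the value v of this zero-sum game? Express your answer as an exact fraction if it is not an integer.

-1

Row minima: I → -7, II → -6; maximin = -6.
Column maxima: 1 → 7, 2 → 5, 3 → 4; minimax = 4.
-6 ≠ 4, so there is no saddle point; optimal play is mixed.
1 is strictly dominated by 3 (it gives Row strictly more in every row), so Column never plays it.
On the remaining 2×2 (I, II vs 2, 3):
Let Row play I with probability p. Expected payoff against 2: 5p + (-6)(1−p) = 11p − 6; against 3: (-7)p + 4(1−p) = −11p + 4.
Setting these equal: 11p − 6 = −11p + 4 ⇒ 22p = 10 ⇒ p = 5/11, and the value is (11)·(5/11) − 6 = -1.
For Column: with q = P(2), equating I's and II's payoffs gives 12q − 7 = −10q + 4 ⇒ q = 1/2.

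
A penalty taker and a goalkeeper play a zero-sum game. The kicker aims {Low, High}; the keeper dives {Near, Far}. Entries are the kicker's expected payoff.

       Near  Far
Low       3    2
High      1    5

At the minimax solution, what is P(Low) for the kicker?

4/5

Row minima: Low → 2, High → 1; maximin = 2.
Column maxima: Near → 3, Far → 5; minimax = 3.
2 ≠ 3, so there is no saddle point; optimal play is mixed.
Let the kicker play Low with probability p. Expected payoff against Near: 3p + 1(1−p) = 2p + 1; against Far: 2p + 5(1−p) = −3p + 5.
Setting these equal: 2p + 1 = −3p + 5 ⇒ 5p = 4 ⇒ p = 4/5, and the value is (2)·(4/5) + 1 = 13/5.
For the keeper: with q = P(Near), equating Low's and High's payoffs gives q + 2 = −4q + 5 ⇒ q = 3/5.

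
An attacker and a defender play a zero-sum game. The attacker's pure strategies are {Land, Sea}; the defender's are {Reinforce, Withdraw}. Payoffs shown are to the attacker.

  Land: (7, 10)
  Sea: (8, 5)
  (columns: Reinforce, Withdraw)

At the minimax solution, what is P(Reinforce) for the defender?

5/6

Row minima: Land → 7, Sea → 5; maximin = 7.
Column maxima: Reinforce → 8, Withdraw → 10; minimax = 8.
7 ≠ 8, so there is no saddle point; optimal play is mixed.
Let the attacker play Land with probability p. Expected payoff against Reinforce: 7p + 8(1−p) = −p + 8; against Withdraw: 10p + 5(1−p) = 5p + 5.
Setting these equal: −p + 8 = 5p + 5 ⇒ −6p = -3 ⇒ p = 1/2, and the value is (-1)·(1/2) + 8 = 15/2.
For the defender: with q = P(Reinforce), equating Land's and Sea's payoffs gives −3q + 10 = 3q + 5 ⇒ q = 5/6.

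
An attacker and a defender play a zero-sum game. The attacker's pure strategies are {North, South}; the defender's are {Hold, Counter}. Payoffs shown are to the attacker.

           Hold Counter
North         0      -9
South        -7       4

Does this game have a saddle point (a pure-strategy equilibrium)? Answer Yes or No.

Row minima: North → -9, South → -7; maximin = -7.
Column maxima: Hold → 0, Counter → 4; minimax = 0.
-7 ≠ 0, so no pure-strategy equilibrium exists.

No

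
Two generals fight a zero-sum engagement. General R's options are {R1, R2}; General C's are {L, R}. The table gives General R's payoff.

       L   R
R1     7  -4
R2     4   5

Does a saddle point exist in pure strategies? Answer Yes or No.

Row minima: R1 → -4, R2 → 4; maximin = 4.
Column maxima: L → 7, R → 5; minimax = 5.
4 ≠ 5, so no pure-strategy equilibrium exists.

No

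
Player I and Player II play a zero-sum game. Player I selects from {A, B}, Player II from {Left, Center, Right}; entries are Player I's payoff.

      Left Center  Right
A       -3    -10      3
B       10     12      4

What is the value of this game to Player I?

4

Row minima: A → -10, B → 4; maximin = 4.
Column maxima: Left → 10, Center → 12, Right → 4; minimax = 4.
Since maximin = minimax = 4, there is a saddle point and the value is 4.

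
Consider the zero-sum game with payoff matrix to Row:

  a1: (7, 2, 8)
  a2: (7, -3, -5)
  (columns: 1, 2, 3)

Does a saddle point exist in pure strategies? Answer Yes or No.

Yes

Row minima: a1 → 2, a2 → -5; maximin = 2.
Column maxima: 1 → 7, 2 → 2, 3 → 8; minimax = 2.
maximin = minimax = 2, so a saddle point exists.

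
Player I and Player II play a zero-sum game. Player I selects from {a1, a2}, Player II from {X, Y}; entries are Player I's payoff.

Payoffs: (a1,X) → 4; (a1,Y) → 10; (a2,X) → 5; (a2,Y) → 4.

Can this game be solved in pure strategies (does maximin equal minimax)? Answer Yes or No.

No

Row minima: a1 → 4, a2 → 4; maximin = 4.
Column maxima: X → 5, Y → 10; minimax = 5.
4 ≠ 5, so no pure-strategy equilibrium exists.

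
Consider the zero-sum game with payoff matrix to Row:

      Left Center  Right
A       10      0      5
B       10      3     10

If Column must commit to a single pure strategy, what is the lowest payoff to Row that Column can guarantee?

3

Column maxima: Left → 10, Center → 3, Right → 10.
The smallest of these is 3.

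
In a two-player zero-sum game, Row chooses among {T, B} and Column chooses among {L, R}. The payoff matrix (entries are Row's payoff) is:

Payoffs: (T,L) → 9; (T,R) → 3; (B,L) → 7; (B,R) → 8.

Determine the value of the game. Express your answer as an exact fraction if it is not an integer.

51/7

Row minima: T → 3, B → 7; maximin = 7.
Column maxima: L → 9, R → 8; minimax = 8.
7 ≠ 8, so there is no saddle point; optimal play is mixed.
Let Row play T with probability p. Expected payoff against L: 9p + 7(1−p) = 2p + 7; against R: 3p + 8(1−p) = −5p + 8.
Setting these equal: 2p + 7 = −5p + 8 ⇒ 7p = 1 ⇒ p = 1/7, and the value is (2)·(1/7) + 7 = 51/7.
For Column: with q = P(L), equating T's and B's payoffs gives 6q + 3 = −q + 8 ⇒ q = 5/7.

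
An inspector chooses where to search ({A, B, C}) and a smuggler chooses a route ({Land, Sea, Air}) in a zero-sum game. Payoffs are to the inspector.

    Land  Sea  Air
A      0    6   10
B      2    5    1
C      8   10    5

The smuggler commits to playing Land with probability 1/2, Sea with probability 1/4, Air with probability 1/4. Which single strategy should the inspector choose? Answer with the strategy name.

Expected payoff of A: (1/2)·0 + (1/4)·6 + (1/4)·10 = 4.
Expected payoff of B: (1/2)·2 + (1/4)·5 + (1/4)·1 = 5/2.
Expected payoff of C: (1/2)·8 + (1/4)·10 + (1/4)·5 = 31/4.
The largest is 31/4, so the inspector's best response is C.

C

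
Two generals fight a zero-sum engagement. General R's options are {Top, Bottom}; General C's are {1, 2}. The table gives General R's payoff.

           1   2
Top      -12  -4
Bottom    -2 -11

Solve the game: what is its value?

Row minima: Top → -12, Bottom → -11; maximin = -11.
Column maxima: 1 → -2, 2 → -4; minimax = -4.
-11 ≠ -4, so there is no saddle point; optimal play is mixed.
Let General R play Top with probability p. Expected payoff against 1: (-12)p + (-2)(1−p) = −10p − 2; against 2: (-4)p + (-11)(1−p) = 7p − 11.
Setting these equal: −10p − 2 = 7p − 11 ⇒ −17p = -9 ⇒ p = 9/17, and the value is (-10)·(9/17) − 2 = -124/17.
For General C: with q = P(1), equating Top's and Bottom's payoffs gives −8q − 4 = 9q − 11 ⇒ q = 7/17.

-124/17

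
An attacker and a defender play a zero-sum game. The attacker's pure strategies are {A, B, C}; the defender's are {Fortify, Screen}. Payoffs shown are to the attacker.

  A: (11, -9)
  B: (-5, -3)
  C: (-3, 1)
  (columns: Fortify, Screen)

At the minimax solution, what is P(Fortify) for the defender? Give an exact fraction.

5/12

Row minima: A → -9, B → -5, C → -3; maximin = -3.
Column maxima: Fortify → 11, Screen → 1; minimax = 1.
-3 ≠ 1, so there is no saddle point; optimal play is mixed.
B is strictly dominated by C, so the attacker never plays it.
On the remaining 2×2 (A, C vs Fortify, Screen):
Let the attacker play A with probability p. Expected payoff against Fortify: 11p + (-3)(1−p) = 14p − 3; against Screen: (-9)p + 1(1−p) = −10p + 1.
Setting these equal: 14p − 3 = −10p + 1 ⇒ 24p = 4 ⇒ p = 1/6, and the value is (14)·(1/6) − 3 = -2/3.
For the defender: with q = P(Fortify), equating A's and C's payoffs gives 20q − 9 = −4q + 1 ⇒ q = 5/12.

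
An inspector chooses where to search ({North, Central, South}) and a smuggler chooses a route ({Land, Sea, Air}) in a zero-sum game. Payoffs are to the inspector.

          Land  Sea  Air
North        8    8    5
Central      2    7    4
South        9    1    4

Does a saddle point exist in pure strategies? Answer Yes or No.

Row minima: North → 5, Central → 2, South → 1; maximin = 5.
Column maxima: Land → 9, Sea → 8, Air → 5; minimax = 5.
maximin = minimax = 5, so a saddle point exists.

Yes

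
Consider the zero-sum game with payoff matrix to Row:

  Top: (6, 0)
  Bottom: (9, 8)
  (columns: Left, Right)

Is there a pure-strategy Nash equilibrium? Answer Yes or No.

Yes

Row minima: Top → 0, Bottom → 8; maximin = 8.
Column maxima: Left → 9, Right → 8; minimax = 8.
maximin = minimax = 8, so a saddle point exists.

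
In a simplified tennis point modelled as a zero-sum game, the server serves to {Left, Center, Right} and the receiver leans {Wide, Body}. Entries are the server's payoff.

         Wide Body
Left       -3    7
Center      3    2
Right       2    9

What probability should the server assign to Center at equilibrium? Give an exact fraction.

Row minima: Left → -3, Center → 2, Right → 2; maximin = 2.
Column maxima: Wide → 3, Body → 9; minimax = 3.
2 ≠ 3, so there is no saddle point; optimal play is mixed.
Left is strictly dominated by Right, so the server never plays it.
On the remaining 2×2 (Center, Right vs Wide, Body):
Let the server play Center with probability p. Expected payoff against Wide: 3p + 2(1−p) = p + 2; against Body: 2p + 9(1−p) = −7p + 9.
Setting these equal: p + 2 = −7p + 9 ⇒ 8p = 7 ⇒ p = 7/8, and the value is (1)·(7/8) + 2 = 23/8.
For the receiver: with q = P(Wide), equating Center's and Right's payoffs gives q + 2 = −7q + 9 ⇒ q = 7/8.

7/8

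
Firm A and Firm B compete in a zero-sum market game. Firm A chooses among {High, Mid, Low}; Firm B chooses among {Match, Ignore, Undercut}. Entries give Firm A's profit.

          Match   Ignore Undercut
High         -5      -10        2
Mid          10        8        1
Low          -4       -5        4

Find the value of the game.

Row minima: High → -10, Mid → 1, Low → -5; maximin = 1.
Column maxima: Match → 10, Ignore → 8, Undercut → 4; minimax = 4.
1 ≠ 4, so there is no saddle point; optimal play is mixed.
High is strictly dominated by Low, so Firm A never plays it.
Match is strictly dominated by Ignore (it gives Firm A strictly more in every row), so Firm B never plays it.
On the remaining 2×2 (Mid, Low vs Ignore, Undercut):
Let Firm A play Mid with probability p. Expected payoff against Ignore: 8p + (-5)(1−p) = 13p − 5; against Undercut: 1p + 4(1−p) = −3p + 4.
Setting these equal: 13p − 5 = −3p + 4 ⇒ 16p = 9 ⇒ p = 9/16, and the value is (13)·(9/16) − 5 = 37/16.
For Firm B: with q = P(Ignore), equating Mid's and Low's payoffs gives 7q + 1 = −9q + 4 ⇒ q = 3/16.

37/16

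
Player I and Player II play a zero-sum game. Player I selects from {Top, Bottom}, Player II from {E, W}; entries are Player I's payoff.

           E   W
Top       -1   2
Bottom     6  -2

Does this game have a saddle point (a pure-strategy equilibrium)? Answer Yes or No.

Row minima: Top → -1, Bottom → -2; maximin = -1.
Column maxima: E → 6, W → 2; minimax = 2.
-1 ≠ 2, so no pure-strategy equilibrium exists.

No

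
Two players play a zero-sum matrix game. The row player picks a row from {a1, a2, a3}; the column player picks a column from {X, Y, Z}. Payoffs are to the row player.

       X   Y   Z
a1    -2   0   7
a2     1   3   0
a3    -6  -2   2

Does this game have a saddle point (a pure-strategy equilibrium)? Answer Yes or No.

Row minima: a1 → -2, a2 → 0, a3 → -6; maximin = 0.
Column maxima: X → 1, Y → 3, Z → 7; minimax = 1.
0 ≠ 1, so no pure-strategy equilibrium exists.

No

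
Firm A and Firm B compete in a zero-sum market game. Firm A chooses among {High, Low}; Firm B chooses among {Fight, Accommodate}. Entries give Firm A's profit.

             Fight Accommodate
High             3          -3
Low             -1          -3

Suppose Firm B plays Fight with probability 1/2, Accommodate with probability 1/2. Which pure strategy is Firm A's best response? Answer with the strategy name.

High

Expected payoff of High: (1/2)·3 + (1/2)·(-3) = 0.
Expected payoff of Low: (1/2)·(-1) + (1/2)·(-3) = -2.
The largest is 0, so Firm A's best response is High.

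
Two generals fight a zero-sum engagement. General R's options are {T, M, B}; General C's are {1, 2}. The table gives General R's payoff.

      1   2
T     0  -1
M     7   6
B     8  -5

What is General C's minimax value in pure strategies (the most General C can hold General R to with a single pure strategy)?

Column maxima: 1 → 8, 2 → 6.
The smallest of these is 6.

6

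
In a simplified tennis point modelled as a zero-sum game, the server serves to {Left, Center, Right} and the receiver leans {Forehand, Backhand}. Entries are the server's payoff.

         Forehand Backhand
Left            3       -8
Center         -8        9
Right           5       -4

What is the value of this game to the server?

1/2

Row minima: Left → -8, Center → -8, Right → -4; maximin = -4.
Column maxima: Forehand → 5, Backhand → 9; minimax = 5.
-4 ≠ 5, so there is no saddle point; optimal play is mixed.
Left is strictly dominated by Right, so the server never plays it.
On the remaining 2×2 (Center, Right vs Forehand, Backhand):
Let the server play Center with probability p. Expected payoff against Forehand: (-8)p + 5(1−p) = −13p + 5; against Backhand: 9p + (-4)(1−p) = 13p − 4.
Setting these equal: −13p + 5 = 13p − 4 ⇒ −26p = -9 ⇒ p = 9/26, and the value is (-13)·(9/26) + 5 = 1/2.
For the receiver: with q = P(Forehand), equating Center's and Right's payoffs gives −17q + 9 = 9q − 4 ⇒ q = 1/2.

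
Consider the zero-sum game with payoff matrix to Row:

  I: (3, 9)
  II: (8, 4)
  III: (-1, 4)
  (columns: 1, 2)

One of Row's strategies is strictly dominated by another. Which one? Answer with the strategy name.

I gives a strictly higher payoff than III against every column: 3 > -1, 9 > 4.
So III is strictly dominated and Row never plays it.

III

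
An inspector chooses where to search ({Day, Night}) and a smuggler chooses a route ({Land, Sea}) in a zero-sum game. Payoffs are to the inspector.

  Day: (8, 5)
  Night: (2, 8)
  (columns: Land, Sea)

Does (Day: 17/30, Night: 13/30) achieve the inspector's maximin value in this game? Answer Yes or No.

No

Against Land this mix gives (17/30)·8 + (13/30)·2 = 27/5.
Against Sea this mix gives (17/30)·5 + (13/30)·8 = 63/10.
The smuggler will play Land, holding the inspector to 27/5. Shifting weight toward the row that does better against Land would raise this floor (the equalizing mix achieves 6 against both Land and Sea), so the proposed strategy is not optimal.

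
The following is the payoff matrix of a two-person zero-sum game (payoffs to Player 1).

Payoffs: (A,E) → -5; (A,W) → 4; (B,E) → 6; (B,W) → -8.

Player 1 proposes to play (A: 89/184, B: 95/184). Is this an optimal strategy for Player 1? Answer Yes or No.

Against E this mix gives (89/184)·(-5) + (95/184)·6 = 125/184.
Against W this mix gives (89/184)·4 + (95/184)·(-8) = -101/46.
Player 2 will play W, holding Player 1 to -101/46. Shifting weight toward the row that does better against W would raise this floor (the equalizing mix achieves -16/23 against both W and E), so the proposed strategy is not optimal.

No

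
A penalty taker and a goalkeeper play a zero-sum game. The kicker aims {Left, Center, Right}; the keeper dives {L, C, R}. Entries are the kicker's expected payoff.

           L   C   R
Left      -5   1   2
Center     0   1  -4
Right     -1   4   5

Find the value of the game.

-2/5

Row minima: Left → -5, Center → -4, Right → -1; maximin = -1.
Column maxima: L → 0, C → 4, R → 5; minimax = 0.
-1 ≠ 0, so there is no saddle point; optimal play is mixed.
Left is strictly dominated by Right, so the kicker never plays it.
C is strictly dominated by L (it gives the kicker strictly more in every row), so the keeper never plays it.
On the remaining 2×2 (Center, Right vs L, R):
Let the kicker play Center with probability p. Expected payoff against L: 0p + (-1)(1−p) = p − 1; against R: (-4)p + 5(1−p) = −9p + 5.
Setting these equal: p − 1 = −9p + 5 ⇒ 10p = 6 ⇒ p = 3/5, and the value is (1)·(3/5) − 1 = -2/5.
For the keeper: with q = P(L), equating Center's and Right's payoffs gives 4q − 4 = −6q + 5 ⇒ q = 9/10.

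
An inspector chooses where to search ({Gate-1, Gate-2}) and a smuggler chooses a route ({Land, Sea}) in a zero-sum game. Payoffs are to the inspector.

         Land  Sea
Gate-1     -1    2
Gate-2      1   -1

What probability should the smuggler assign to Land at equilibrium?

3/5

Row minima: Gate-1 → -1, Gate-2 → -1; maximin = -1.
Column maxima: Land → 1, Sea → 2; minimax = 1.
-1 ≠ 1, so there is no saddle point; optimal play is mixed.
Let the inspector play Gate-1 with probability p. Expected payoff against Land: (-1)p + 1(1−p) = −2p + 1; against Sea: 2p + (-1)(1−p) = 3p − 1.
Setting these equal: −2p + 1 = 3p − 1 ⇒ −5p = -2 ⇒ p = 2/5, and the value is (-2)·(2/5) + 1 = 1/5.
For the smuggler: with q = P(Land), equating Gate-1's and Gate-2's payoffs gives −3q + 2 = 2q − 1 ⇒ q = 3/5.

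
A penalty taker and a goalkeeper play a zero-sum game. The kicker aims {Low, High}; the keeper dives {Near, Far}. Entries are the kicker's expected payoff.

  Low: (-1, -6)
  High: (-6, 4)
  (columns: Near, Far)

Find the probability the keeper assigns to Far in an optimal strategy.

1/3

Row minima: Low → -6, High → -6; maximin = -6.
Column maxima: Near → -1, Far → 4; minimax = -1.
-6 ≠ -1, so there is no saddle point; optimal play is mixed.
Let the kicker play Low with probability p. Expected payoff against Near: (-1)p + (-6)(1−p) = 5p − 6; against Far: (-6)p + 4(1−p) = −10p + 4.
Setting these equal: 5p − 6 = −10p + 4 ⇒ 15p = 10 ⇒ p = 2/3, and the value is (5)·(2/3) − 6 = -8/3.
For the keeper: with q = P(Near), equating Low's and High's payoffs gives 5q − 6 = −10q + 4 ⇒ q = 2/3.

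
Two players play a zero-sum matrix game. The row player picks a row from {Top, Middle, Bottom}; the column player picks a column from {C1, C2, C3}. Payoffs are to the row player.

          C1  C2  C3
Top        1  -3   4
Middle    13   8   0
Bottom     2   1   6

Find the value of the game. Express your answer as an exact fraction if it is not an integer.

Row minima: Top → -3, Middle → 0, Bottom → 1; maximin = 1.
Column maxima: C1 → 13, C2 → 8, C3 → 6; minimax = 6.
1 ≠ 6, so there is no saddle point; optimal play is mixed.
Top is strictly dominated by Bottom, so the row player never plays it.
C1 is strictly dominated by C2 (it gives the row player strictly more in every row), so the column player never plays it.
On the remaining 2×2 (Middle, Bottom vs C2, C3):
Let the row player play Middle with probability p. Expected payoff against C2: 8p + 1(1−p) = 7p + 1; against C3: 0p + 6(1−p) = −6p + 6.
Setting these equal: 7p + 1 = −6p + 6 ⇒ 13p = 5 ⇒ p = 5/13, and the value is (7)·(5/13) + 1 = 48/13.
For the column player: with q = P(C2), equating Middle's and Bottom's payoffs gives 8q = −5q + 6 ⇒ q = 6/13.

48/13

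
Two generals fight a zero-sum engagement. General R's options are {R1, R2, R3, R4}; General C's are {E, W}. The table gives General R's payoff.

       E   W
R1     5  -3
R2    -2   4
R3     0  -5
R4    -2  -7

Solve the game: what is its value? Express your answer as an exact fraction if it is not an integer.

Row minima: R1 → -3, R2 → -2, R3 → -5, R4 → -7; maximin = -2.
Column maxima: E → 5, W → 4; minimax = 4.
-2 ≠ 4, so there is no saddle point; optimal play is mixed.
R3 is strictly dominated by R1, so General R never plays it.
R4 is strictly dominated by R1, so General R never plays it.
On the remaining 2×2 (R1, R2 vs E, W):
Let General R play R1 with probability p. Expected payoff against E: 5p + (-2)(1−p) = 7p − 2; against W: (-3)p + 4(1−p) = −7p + 4.
Setting these equal: 7p − 2 = −7p + 4 ⇒ 14p = 6 ⇒ p = 3/7, and the value is (7)·(3/7) − 2 = 1.
For General C: with q = P(E), equating R1's and R2's payoffs gives 8q − 3 = −6q + 4 ⇒ q = 1/2.

1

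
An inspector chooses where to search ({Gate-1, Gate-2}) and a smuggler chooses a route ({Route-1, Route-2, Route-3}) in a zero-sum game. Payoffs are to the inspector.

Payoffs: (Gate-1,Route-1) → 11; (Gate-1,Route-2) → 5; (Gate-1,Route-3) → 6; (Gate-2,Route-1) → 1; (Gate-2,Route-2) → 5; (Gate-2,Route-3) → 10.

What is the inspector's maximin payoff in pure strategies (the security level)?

5

Row minima: Gate-1 → 5, Gate-2 → 1.
The best of these is 5.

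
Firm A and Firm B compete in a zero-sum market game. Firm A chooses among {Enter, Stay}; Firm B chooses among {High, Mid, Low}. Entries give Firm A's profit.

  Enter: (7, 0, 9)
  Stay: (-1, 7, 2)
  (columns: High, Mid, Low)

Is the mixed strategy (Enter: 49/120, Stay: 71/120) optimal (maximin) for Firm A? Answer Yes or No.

Against High this mix gives (49/120)·7 + (71/120)·(-1) = 34/15.
Against Mid this mix gives (49/120)·0 + (71/120)·7 = 497/120.
Against Low this mix gives (49/120)·9 + (71/120)·2 = 583/120.
Firm B will play High, holding Firm A to 34/15. Shifting weight toward the row that does better against High would raise this floor (the equalizing mix achieves 49/15 against both High and Mid), so the proposed strategy is not optimal.

No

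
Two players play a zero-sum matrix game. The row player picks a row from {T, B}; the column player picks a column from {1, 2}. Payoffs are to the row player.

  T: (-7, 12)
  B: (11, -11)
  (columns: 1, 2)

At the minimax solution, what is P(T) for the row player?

Row minima: T → -7, B → -11; maximin = -7.
Column maxima: 1 → 11, 2 → 12; minimax = 11.
-7 ≠ 11, so there is no saddle point; optimal play is mixed.
Let the row player play T with probability p. Expected payoff against 1: (-7)p + 11(1−p) = −18p + 11; against 2: 12p + (-11)(1−p) = 23p − 11.
Setting these equal: −18p + 11 = 23p − 11 ⇒ −41p = -22 ⇒ p = 22/41, and the value is (-18)·(22/41) + 11 = 55/41.
For the column player: with q = P(1), equating T's and B's payoffs gives −19q + 12 = 22q − 11 ⇒ q = 23/41.

22/41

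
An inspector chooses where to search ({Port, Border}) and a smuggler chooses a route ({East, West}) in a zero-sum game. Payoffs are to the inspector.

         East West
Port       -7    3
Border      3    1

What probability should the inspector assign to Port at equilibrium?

1/6

Row minima: Port → -7, Border → 1; maximin = 1.
Column maxima: East → 3, West → 3; minimax = 3.
1 ≠ 3, so there is no saddle point; optimal play is mixed.
Let the inspector play Port with probability p. Expected payoff against East: (-7)p + 3(1−p) = −10p + 3; against West: 3p + 1(1−p) = 2p + 1.
Setting these equal: −10p + 3 = 2p + 1 ⇒ −12p = -2 ⇒ p = 1/6, and the value is (-10)·(1/6) + 3 = 4/3.
For the smuggler: with q = P(East), equating Port's and Border's payoffs gives −10q + 3 = 2q + 1 ⇒ q = 1/6.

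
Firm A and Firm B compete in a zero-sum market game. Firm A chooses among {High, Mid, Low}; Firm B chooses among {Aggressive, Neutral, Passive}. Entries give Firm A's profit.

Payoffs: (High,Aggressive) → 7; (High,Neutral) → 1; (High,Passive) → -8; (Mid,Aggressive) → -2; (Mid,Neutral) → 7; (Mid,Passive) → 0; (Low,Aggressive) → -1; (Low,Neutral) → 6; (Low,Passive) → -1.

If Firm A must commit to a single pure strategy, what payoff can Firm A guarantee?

-1

Row minima: High → -8, Mid → -2, Low → -1.
The best of these is -1.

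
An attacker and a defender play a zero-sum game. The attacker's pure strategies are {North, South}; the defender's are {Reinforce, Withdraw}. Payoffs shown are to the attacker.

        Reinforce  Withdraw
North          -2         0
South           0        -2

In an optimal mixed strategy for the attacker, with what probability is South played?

Row minima: North → -2, South → -2; maximin = -2.
Column maxima: Reinforce → 0, Withdraw → 0; minimax = 0.
-2 ≠ 0, so there is no saddle point; optimal play is mixed.
Let the attacker play North with probability p. Expected payoff against Reinforce: (-2)p + 0(1−p) = −2p; against Withdraw: 0p + (-2)(1−p) = 2p − 2.
Setting these equal: −2p = 2p − 2 ⇒ −4p = -2 ⇒ p = 1/2, and the value is (-2)·(1/2) = -1.
For the defender: with q = P(Reinforce), equating North's and South's payoffs gives −2q = 2q − 2 ⇒ q = 1/2.

1/2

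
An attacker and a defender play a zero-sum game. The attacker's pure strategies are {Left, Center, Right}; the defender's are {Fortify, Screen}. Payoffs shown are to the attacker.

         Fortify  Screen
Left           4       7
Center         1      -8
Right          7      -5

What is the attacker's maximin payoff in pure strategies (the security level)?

Row minima: Left → 4, Center → -8, Right → -5.
The best of these is 4.

4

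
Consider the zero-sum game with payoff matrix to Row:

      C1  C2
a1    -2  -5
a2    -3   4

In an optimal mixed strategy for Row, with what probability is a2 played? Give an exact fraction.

3/10

Row minima: a1 → -5, a2 → -3; maximin = -3.
Column maxima: C1 → -2, C2 → 4; minimax = -2.
-3 ≠ -2, so there is no saddle point; optimal play is mixed.
Let Row play a1 with probability p. Expected payoff against C1: (-2)p + (-3)(1−p) = p − 3; against C2: (-5)p + 4(1−p) = −9p + 4.
Setting these equal: p − 3 = −9p + 4 ⇒ 10p = 7 ⇒ p = 7/10, and the value is (1)·(7/10) − 3 = -23/10.
For Column: with q = P(C1), equating a1's and a2's payoffs gives 3q − 5 = −7q + 4 ⇒ q = 9/10.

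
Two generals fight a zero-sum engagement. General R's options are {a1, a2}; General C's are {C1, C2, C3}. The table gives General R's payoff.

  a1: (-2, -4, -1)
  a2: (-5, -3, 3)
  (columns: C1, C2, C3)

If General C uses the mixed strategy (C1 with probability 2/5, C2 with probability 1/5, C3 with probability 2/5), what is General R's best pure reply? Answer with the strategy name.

Expected payoff of a1: (2/5)·(-2) + (1/5)·(-4) + (2/5)·(-1) = -2.
Expected payoff of a2: (2/5)·(-5) + (1/5)·(-3) + (2/5)·3 = -7/5.
The largest is -7/5, so General R's best response is a2.

a2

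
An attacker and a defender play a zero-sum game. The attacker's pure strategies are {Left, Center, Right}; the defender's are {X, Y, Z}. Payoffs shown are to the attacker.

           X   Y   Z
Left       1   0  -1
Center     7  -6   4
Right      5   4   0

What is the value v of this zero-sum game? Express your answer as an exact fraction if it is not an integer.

Row minima: Left → -1, Center → -6, Right → 0; maximin = 0.
Column maxima: X → 7, Y → 4, Z → 4; minimax = 4.
0 ≠ 4, so there is no saddle point; optimal play is mixed.
Left is strictly dominated by Right, so the attacker never plays it.
X is strictly dominated by Y (it gives the attacker strictly more in every row), so the defender never plays it.
On the remaining 2×2 (Center, Right vs Y, Z):
Let the attacker play Center with probability p. Expected payoff against Y: (-6)p + 4(1−p) = −10p + 4; against Z: 4p + 0(1−p) = 4p.
Setting these equal: −10p + 4 = 4p ⇒ −14p = -4 ⇒ p = 2/7, and the value is (-10)·(2/7) + 4 = 8/7.
For the defender: with q = P(Y), equating Center's and Right's payoffs gives −10q + 4 = 4q ⇒ q = 2/7.

8/7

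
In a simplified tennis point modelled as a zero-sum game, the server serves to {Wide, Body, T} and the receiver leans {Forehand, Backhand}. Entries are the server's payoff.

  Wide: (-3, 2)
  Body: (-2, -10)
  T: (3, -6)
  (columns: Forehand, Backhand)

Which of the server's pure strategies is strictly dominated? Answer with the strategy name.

Body

T gives a strictly higher payoff than Body against every column: 3 > -2, -6 > -10.
So Body is strictly dominated and the server never plays it.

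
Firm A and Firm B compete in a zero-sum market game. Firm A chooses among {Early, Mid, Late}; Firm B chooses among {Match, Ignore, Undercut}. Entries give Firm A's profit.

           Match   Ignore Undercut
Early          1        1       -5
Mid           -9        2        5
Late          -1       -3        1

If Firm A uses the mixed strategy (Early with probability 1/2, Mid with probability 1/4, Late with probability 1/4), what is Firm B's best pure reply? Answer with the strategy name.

If Firm B plays Match, Firm A's expected payoff is (1/2)·1 + (1/4)·(-9) + (1/4)·(-1) = -2.
If Firm B plays Ignore, Firm A's expected payoff is (1/2)·1 + (1/4)·2 + (1/4)·(-3) = 1/4.
If Firm B plays Undercut, Firm A's expected payoff is (1/2)·(-5) + (1/4)·5 + (1/4)·1 = -1.
Firm B minimizes Firm A's payoff; the smallest is -2, so the best response is Match.

Match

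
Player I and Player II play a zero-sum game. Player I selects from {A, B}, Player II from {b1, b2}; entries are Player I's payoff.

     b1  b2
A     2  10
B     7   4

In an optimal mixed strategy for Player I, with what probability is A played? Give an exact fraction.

Row minima: A → 2, B → 4; maximin = 4.
Column maxima: b1 → 7, b2 → 10; minimax = 7.
4 ≠ 7, so there is no saddle point; optimal play is mixed.
Let Player I play A with probability p. Expected payoff against b1: 2p + 7(1−p) = −5p + 7; against b2: 10p + 4(1−p) = 6p + 4.
Setting these equal: −5p + 7 = 6p + 4 ⇒ −11p = -3 ⇒ p = 3/11, and the value is (-5)·(3/11) + 7 = 62/11.
For Player II: with q = P(b1), equating A's and B's payoffs gives −8q + 10 = 3q + 4 ⇒ q = 6/11.

3/11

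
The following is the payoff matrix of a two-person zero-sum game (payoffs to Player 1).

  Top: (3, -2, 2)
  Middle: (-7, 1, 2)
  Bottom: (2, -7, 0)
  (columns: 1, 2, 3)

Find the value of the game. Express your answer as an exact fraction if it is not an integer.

Row minima: Top → -2, Middle → -7, Bottom → -7; maximin = -2.
Column maxima: 1 → 3, 2 → 1, 3 → 2; minimax = 1.
-2 ≠ 1, so there is no saddle point; optimal play is mixed.
Bottom is strictly dominated by Top, so Player 1 never plays it.
3 is strictly dominated by 2 (it gives Player 1 strictly more in every row), so Player 2 never plays it.
On the remaining 2×2 (Top, Middle vs 1, 2):
Let Player 1 play Top with probability p. Expected payoff against 1: 3p + (-7)(1−p) = 10p − 7; against 2: (-2)p + 1(1−p) = −3p + 1.
Setting these equal: 10p − 7 = −3p + 1 ⇒ 13p = 8 ⇒ p = 8/13, and the value is (10)·(8/13) − 7 = -11/13.
For Player 2: with q = P(1), equating Top's and Middle's payoffs gives 5q − 2 = −8q + 1 ⇒ q = 3/13.

-11/13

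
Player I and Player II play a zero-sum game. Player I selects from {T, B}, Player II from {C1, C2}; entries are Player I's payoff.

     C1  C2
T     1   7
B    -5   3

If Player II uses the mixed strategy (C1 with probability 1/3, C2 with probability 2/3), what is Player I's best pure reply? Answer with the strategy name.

Expected payoff of T: (1/3)·1 + (2/3)·7 = 5.
Expected payoff of B: (1/3)·(-5) + (2/3)·3 = 1/3.
The largest is 5, so Player I's best response is T.

T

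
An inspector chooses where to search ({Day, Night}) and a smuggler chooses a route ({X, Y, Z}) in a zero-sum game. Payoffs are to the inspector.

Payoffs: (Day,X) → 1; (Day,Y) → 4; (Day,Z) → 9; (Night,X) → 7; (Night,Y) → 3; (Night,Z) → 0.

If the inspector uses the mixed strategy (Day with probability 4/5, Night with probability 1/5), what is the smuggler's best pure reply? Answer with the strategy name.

If the smuggler plays X, the inspector's expected payoff is (4/5)·1 + (1/5)·7 = 11/5.
If the smuggler plays Y, the inspector's expected payoff is (4/5)·4 + (1/5)·3 = 19/5.
If the smuggler plays Z, the inspector's expected payoff is (4/5)·9 + (1/5)·0 = 36/5.
The smuggler minimizes the inspector's payoff; the smallest is 11/5, so the best response is X.

X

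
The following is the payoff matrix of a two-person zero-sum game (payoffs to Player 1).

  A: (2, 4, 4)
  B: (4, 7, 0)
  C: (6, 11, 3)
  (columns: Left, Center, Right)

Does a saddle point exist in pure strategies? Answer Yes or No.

Row minima: A → 2, B → 0, C → 3; maximin = 3.
Column maxima: Left → 6, Center → 11, Right → 4; minimax = 4.
3 ≠ 4, so no pure-strategy equilibrium exists.

No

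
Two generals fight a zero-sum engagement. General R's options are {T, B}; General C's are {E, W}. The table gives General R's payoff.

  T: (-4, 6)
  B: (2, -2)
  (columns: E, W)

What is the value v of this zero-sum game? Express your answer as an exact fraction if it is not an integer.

Row minima: T → -4, B → -2; maximin = -2.
Column maxima: E → 2, W → 6; minimax = 2.
-2 ≠ 2, so there is no saddle point; optimal play is mixed.
Let General R play T with probability p. Expected payoff against E: (-4)p + 2(1−p) = −6p + 2; against W: 6p + (-2)(1−p) = 8p − 2.
Setting these equal: −6p + 2 = 8p − 2 ⇒ −14p = -4 ⇒ p = 2/7, and the value is (-6)·(2/7) + 2 = 2/7.
For General C: with q = P(E), equating T's and B's payoffs gives −10q + 6 = 4q − 2 ⇒ q = 4/7.

2/7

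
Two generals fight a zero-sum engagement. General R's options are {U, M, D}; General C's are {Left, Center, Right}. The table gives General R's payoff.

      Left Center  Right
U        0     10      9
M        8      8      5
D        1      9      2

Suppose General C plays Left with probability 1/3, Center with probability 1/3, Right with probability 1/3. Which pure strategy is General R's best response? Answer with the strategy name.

Expected payoff of U: (1/3)·0 + (1/3)·10 + (1/3)·9 = 19/3.
Expected payoff of M: (1/3)·8 + (1/3)·8 + (1/3)·5 = 7.
Expected payoff of D: (1/3)·1 + (1/3)·9 + (1/3)·2 = 4.
The largest is 7, so General R's best response is M.

M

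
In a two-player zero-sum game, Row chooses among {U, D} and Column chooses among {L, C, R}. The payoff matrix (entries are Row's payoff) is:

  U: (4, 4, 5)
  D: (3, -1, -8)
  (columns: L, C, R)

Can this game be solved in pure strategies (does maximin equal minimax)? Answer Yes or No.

Yes

Row minima: U → 4, D → -8; maximin = 4.
Column maxima: L → 4, C → 4, R → 5; minimax = 4.
maximin = minimax = 4, so a saddle point exists.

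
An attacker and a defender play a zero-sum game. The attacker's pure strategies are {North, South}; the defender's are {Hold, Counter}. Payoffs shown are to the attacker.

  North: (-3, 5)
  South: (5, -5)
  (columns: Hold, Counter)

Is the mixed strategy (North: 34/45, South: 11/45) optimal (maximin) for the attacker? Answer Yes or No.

Against Hold this mix gives (34/45)·(-3) + (11/45)·5 = -47/45.
Against Counter this mix gives (34/45)·5 + (11/45)·(-5) = 23/9.
The defender will play Hold, holding the attacker to -47/45. Shifting weight toward the row that does better against Hold would raise this floor (the equalizing mix achieves 5/9 against both Hold and Counter), so the proposed strategy is not optimal.

No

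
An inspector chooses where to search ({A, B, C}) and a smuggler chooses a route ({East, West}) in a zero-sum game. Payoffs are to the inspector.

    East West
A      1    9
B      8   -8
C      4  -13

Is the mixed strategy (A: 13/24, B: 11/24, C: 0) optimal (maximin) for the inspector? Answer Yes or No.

Against East this mix gives (13/24)·1 + (11/24)·8 = 101/24.
Against West this mix gives (13/24)·9 + (11/24)·(-8) = 29/24.
The smuggler will play West, holding the inspector to 29/24. Shifting weight toward the row that does better against West would raise this floor (the equalizing mix achieves 10/3 against both West and East), so the proposed strategy is not optimal.

No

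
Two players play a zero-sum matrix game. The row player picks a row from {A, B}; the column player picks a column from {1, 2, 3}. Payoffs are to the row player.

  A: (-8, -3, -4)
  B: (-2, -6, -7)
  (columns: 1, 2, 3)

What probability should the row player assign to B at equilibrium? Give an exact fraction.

4/9

Row minima: A → -8, B → -7; maximin = -7.
Column maxima: 1 → -2, 2 → -3, 3 → -4; minimax = -4.
-7 ≠ -4, so there is no saddle point; optimal play is mixed.
2 is strictly dominated by 3 (it gives the row player strictly more in every row), so the column player never plays it.
On the remaining 2×2 (A, B vs 1, 3):
Let the row player play A with probability p. Expected payoff against 1: (-8)p + (-2)(1−p) = −6p − 2; against 3: (-4)p + (-7)(1−p) = 3p − 7.
Setting these equal: −6p − 2 = 3p − 7 ⇒ −9p = -5 ⇒ p = 5/9, and the value is (-6)·(5/9) − 2 = -16/3.
For the column player: with q = P(1), equating A's and B's payoffs gives −4q − 4 = 5q − 7 ⇒ q = 1/3.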